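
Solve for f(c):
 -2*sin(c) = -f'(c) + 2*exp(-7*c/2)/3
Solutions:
 f(c) = C1 - 2*cos(c) - 4*exp(-7*c/2)/21


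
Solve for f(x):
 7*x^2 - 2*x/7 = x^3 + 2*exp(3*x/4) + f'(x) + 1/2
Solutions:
 f(x) = C1 - x^4/4 + 7*x^3/3 - x^2/7 - x/2 - 8*exp(3*x/4)/3


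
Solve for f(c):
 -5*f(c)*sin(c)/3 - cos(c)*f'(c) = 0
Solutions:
 f(c) = C1*cos(c)^(5/3)


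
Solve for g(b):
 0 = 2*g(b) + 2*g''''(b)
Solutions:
 g(b) = (C1*sin(sqrt(2)*b/2) + C2*cos(sqrt(2)*b/2))*exp(-sqrt(2)*b/2) + (C3*sin(sqrt(2)*b/2) + C4*cos(sqrt(2)*b/2))*exp(sqrt(2)*b/2)


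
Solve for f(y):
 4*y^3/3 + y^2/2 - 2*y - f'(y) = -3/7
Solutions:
 f(y) = C1 + y^4/3 + y^3/6 - y^2 + 3*y/7


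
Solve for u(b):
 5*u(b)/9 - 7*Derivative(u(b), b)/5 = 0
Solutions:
 u(b) = C1*exp(25*b/63)


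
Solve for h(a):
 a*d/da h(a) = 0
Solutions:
 h(a) = C1


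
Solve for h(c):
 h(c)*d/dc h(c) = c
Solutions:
 h(c) = -sqrt(C1 + c^2)
 h(c) = sqrt(C1 + c^2)


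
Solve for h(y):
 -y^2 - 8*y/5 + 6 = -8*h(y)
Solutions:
 h(y) = y^2/8 + y/5 - 3/4


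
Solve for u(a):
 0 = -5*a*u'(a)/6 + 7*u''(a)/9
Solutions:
 u(a) = C1 + C2*erfi(sqrt(105)*a/14)


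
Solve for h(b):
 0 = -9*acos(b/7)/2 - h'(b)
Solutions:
 h(b) = C1 - 9*b*acos(b/7)/2 + 9*sqrt(49 - b^2)/2


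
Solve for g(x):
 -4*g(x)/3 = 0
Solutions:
 g(x) = 0


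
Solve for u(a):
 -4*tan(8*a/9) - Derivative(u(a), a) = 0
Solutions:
 u(a) = C1 + 9*log(cos(8*a/9))/2


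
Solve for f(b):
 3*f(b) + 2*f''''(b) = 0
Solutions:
 f(b) = (C1*sin(6^(1/4)*b/2) + C2*cos(6^(1/4)*b/2))*exp(-6^(1/4)*b/2) + (C3*sin(6^(1/4)*b/2) + C4*cos(6^(1/4)*b/2))*exp(6^(1/4)*b/2)


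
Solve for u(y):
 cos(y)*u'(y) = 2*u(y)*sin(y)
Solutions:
 u(y) = C1/cos(y)^2


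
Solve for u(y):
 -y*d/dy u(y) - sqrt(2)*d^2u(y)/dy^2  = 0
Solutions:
 u(y) = C1 + C2*erf(2^(1/4)*y/2)


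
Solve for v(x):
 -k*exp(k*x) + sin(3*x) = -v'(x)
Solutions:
 v(x) = C1 + exp(k*x) + cos(3*x)/3


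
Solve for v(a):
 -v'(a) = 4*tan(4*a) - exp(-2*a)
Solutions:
 v(a) = C1 - log(tan(4*a)^2 + 1)/2 - exp(-2*a)/2


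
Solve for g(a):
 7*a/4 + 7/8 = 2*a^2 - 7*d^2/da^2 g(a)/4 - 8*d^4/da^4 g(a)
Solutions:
 g(a) = C1 + C2*a + C3*sin(sqrt(14)*a/8) + C4*cos(sqrt(14)*a/8) + 2*a^4/21 - a^3/6 - 1073*a^2/196


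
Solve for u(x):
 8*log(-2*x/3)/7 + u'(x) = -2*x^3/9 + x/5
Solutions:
 u(x) = C1 - x^4/18 + x^2/10 - 8*x*log(-x)/7 + 8*x*(-log(2) + 1 + log(3))/7


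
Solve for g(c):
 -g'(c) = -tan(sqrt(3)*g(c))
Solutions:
 g(c) = sqrt(3)*(pi - asin(C1*exp(sqrt(3)*c)))/3
 g(c) = sqrt(3)*asin(C1*exp(sqrt(3)*c))/3


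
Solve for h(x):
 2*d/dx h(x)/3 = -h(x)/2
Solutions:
 h(x) = C1*exp(-3*x/4)


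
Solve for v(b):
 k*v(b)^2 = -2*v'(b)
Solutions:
 v(b) = 2/(C1 + b*k)


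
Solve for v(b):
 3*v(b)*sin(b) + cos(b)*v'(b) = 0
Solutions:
 v(b) = C1*cos(b)^3


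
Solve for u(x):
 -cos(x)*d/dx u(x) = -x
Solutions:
 u(x) = C1 + Integral(x/cos(x), x)


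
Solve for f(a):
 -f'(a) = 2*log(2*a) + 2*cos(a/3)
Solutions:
 f(a) = C1 - 2*a*log(a) - 2*a*log(2) + 2*a - 6*sin(a/3)


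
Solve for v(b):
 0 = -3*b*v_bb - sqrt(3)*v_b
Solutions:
 v(b) = C1 + C2*b^(1 - sqrt(3)/3)


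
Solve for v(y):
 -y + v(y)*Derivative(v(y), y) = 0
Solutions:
 v(y) = -sqrt(C1 + y^2)
 v(y) = sqrt(C1 + y^2)


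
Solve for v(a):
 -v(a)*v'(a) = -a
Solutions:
 v(a) = -sqrt(C1 + a^2)
 v(a) = sqrt(C1 + a^2)


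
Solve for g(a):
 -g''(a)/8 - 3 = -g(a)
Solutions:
 g(a) = C1*exp(-2*sqrt(2)*a) + C2*exp(2*sqrt(2)*a) + 3


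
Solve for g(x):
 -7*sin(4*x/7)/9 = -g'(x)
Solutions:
 g(x) = C1 - 49*cos(4*x/7)/36


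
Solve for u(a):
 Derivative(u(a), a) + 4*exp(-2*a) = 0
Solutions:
 u(a) = C1 + 2*exp(-2*a)


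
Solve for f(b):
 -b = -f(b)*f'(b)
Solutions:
 f(b) = -sqrt(C1 + b^2)
 f(b) = sqrt(C1 + b^2)


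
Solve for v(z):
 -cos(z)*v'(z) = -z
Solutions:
 v(z) = C1 + Integral(z/cos(z), z)


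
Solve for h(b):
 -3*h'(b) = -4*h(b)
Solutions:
 h(b) = C1*exp(4*b/3)


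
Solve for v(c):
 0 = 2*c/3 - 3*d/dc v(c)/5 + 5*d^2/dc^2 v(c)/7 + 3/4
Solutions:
 v(c) = C1 + C2*exp(21*c/25) + 5*c^2/9 + 1945*c/756


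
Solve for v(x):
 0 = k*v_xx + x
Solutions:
 v(x) = C1 + C2*x - x^3/(6*k)


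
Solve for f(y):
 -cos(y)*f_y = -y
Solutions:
 f(y) = C1 + Integral(y/cos(y), y)


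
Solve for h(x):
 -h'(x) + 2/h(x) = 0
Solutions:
 h(x) = -sqrt(C1 + 4*x)
 h(x) = sqrt(C1 + 4*x)


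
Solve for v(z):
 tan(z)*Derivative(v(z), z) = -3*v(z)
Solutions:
 v(z) = C1/sin(z)^3


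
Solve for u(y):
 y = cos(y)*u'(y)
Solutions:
 u(y) = C1 + Integral(y/cos(y), y)


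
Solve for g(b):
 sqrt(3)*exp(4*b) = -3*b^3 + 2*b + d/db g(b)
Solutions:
 g(b) = C1 + 3*b^4/4 - b^2 + sqrt(3)*exp(4*b)/4


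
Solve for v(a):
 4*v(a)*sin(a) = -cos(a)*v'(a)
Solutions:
 v(a) = C1*cos(a)^4


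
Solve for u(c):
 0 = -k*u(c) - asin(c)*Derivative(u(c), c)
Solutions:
 u(c) = C1*exp(-k*Integral(1/asin(c), c))


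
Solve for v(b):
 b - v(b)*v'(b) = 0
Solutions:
 v(b) = -sqrt(C1 + b^2)
 v(b) = sqrt(C1 + b^2)


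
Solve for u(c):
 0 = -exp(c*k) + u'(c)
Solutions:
 u(c) = C1 + exp(c*k)/k


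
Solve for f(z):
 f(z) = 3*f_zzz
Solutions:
 f(z) = C3*exp(3^(2/3)*z/3) + (C1*sin(3^(1/6)*z/2) + C2*cos(3^(1/6)*z/2))*exp(-3^(2/3)*z/6)


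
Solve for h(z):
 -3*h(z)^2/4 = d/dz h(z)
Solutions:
 h(z) = 4/(C1 + 3*z)


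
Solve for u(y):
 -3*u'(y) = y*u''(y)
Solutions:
 u(y) = C1 + C2/y^2


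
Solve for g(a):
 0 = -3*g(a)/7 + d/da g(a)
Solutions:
 g(a) = C1*exp(3*a/7)


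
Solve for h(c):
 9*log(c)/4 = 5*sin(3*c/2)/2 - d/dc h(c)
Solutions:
 h(c) = C1 - 9*c*log(c)/4 + 9*c/4 - 5*cos(3*c/2)/3


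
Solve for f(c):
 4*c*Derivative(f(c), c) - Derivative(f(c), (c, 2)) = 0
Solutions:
 f(c) = C1 + C2*erfi(sqrt(2)*c)


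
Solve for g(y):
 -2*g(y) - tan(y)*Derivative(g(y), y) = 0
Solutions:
 g(y) = C1/sin(y)^2


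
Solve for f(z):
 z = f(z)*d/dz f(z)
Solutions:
 f(z) = -sqrt(C1 + z^2)
 f(z) = sqrt(C1 + z^2)


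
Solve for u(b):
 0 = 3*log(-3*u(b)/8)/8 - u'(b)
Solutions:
 -8*Integral(1/(log(-_y) - 3*log(2) + log(3)), (_y, u(b)))/3 = C1 - b


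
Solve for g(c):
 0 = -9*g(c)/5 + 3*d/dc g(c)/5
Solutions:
 g(c) = C1*exp(3*c)


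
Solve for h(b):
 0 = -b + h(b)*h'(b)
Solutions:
 h(b) = -sqrt(C1 + b^2)
 h(b) = sqrt(C1 + b^2)


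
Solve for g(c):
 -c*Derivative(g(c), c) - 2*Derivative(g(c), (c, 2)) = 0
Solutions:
 g(c) = C1 + C2*erf(c/2)


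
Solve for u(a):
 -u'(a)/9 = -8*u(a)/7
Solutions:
 u(a) = C1*exp(72*a/7)


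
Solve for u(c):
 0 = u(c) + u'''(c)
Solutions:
 u(c) = C3*exp(-c) + (C1*sin(sqrt(3)*c/2) + C2*cos(sqrt(3)*c/2))*exp(c/2)


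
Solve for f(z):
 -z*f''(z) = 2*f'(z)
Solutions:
 f(z) = C1 + C2/z


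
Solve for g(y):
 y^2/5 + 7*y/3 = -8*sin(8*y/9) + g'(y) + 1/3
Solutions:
 g(y) = C1 + y^3/15 + 7*y^2/6 - y/3 - 9*cos(8*y/9)


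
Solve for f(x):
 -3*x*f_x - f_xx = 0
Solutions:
 f(x) = C1 + C2*erf(sqrt(6)*x/2)


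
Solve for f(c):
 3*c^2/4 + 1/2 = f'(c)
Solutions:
 f(c) = C1 + c^3/4 + c/2


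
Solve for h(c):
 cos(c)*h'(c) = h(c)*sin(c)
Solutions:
 h(c) = C1/cos(c)


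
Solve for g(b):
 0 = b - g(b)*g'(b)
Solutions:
 g(b) = -sqrt(C1 + b^2)
 g(b) = sqrt(C1 + b^2)


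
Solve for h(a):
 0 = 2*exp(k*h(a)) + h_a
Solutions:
 h(a) = Piecewise((log(1/(C1*k + 2*a*k))/k, Ne(k, 0)), (nan, True))
 h(a) = Piecewise((C1 - 2*a, Eq(k, 0)), (nan, True))


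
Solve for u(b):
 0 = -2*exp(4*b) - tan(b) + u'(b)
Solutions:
 u(b) = C1 + exp(4*b)/2 - log(cos(b))


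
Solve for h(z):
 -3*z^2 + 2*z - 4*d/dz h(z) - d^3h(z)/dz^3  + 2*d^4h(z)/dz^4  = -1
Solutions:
 h(z) = C1 + C2*exp(z*(-(12*sqrt(327) + 217)^(1/3) - 1/(12*sqrt(327) + 217)^(1/3) + 2)/12)*sin(sqrt(3)*z*(-(12*sqrt(327) + 217)^(1/3) + (12*sqrt(327) + 217)^(-1/3))/12) + C3*exp(z*(-(12*sqrt(327) + 217)^(1/3) - 1/(12*sqrt(327) + 217)^(1/3) + 2)/12)*cos(sqrt(3)*z*(-(12*sqrt(327) + 217)^(1/3) + (12*sqrt(327) + 217)^(-1/3))/12) + C4*exp(z*((12*sqrt(327) + 217)^(-1/3) + 1 + (12*sqrt(327) + 217)^(1/3))/6) - z^3/4 + z^2/4 + 5*z/8


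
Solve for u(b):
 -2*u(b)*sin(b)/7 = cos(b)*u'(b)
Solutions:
 u(b) = C1*cos(b)^(2/7)


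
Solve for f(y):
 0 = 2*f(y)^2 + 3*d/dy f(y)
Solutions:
 f(y) = 3/(C1 + 2*y)


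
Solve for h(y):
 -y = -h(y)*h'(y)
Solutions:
 h(y) = -sqrt(C1 + y^2)
 h(y) = sqrt(C1 + y^2)


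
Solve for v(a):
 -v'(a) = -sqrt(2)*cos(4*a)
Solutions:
 v(a) = C1 + sqrt(2)*sin(4*a)/4


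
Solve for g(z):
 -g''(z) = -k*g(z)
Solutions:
 g(z) = C1*exp(-sqrt(k)*z) + C2*exp(sqrt(k)*z)


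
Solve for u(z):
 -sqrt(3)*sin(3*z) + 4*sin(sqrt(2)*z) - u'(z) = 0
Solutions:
 u(z) = C1 + sqrt(3)*cos(3*z)/3 - 2*sqrt(2)*cos(sqrt(2)*z)


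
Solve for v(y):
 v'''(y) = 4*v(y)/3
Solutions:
 v(y) = C3*exp(6^(2/3)*y/3) + (C1*sin(2^(2/3)*3^(1/6)*y/2) + C2*cos(2^(2/3)*3^(1/6)*y/2))*exp(-6^(2/3)*y/6)


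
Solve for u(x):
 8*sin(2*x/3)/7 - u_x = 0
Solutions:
 u(x) = C1 - 12*cos(2*x/3)/7


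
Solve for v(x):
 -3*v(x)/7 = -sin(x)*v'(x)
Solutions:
 v(x) = C1*(cos(x) - 1)^(3/14)/(cos(x) + 1)^(3/14)


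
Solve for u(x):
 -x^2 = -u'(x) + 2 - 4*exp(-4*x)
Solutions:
 u(x) = C1 + x^3/3 + 2*x + exp(-4*x)


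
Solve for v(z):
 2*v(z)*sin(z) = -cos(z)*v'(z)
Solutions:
 v(z) = C1*cos(z)^2


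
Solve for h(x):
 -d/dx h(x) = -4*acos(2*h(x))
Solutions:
 Integral(1/acos(2*_y), (_y, h(x))) = C1 + 4*x


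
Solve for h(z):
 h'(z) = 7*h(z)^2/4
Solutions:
 h(z) = -4/(C1 + 7*z)


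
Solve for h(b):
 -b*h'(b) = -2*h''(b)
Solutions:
 h(b) = C1 + C2*erfi(b/2)


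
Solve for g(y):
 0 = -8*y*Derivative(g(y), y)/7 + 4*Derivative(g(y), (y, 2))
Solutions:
 g(y) = C1 + C2*erfi(sqrt(7)*y/7)


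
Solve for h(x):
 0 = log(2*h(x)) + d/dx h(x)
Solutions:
 Integral(1/(log(_y) + log(2)), (_y, h(x))) = C1 - x


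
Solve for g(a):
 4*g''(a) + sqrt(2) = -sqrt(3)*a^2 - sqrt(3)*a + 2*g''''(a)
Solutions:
 g(a) = C1 + C2*a + C3*exp(-sqrt(2)*a) + C4*exp(sqrt(2)*a) - sqrt(3)*a^4/48 - sqrt(3)*a^3/24 + a^2*(-sqrt(3) - sqrt(2))/8


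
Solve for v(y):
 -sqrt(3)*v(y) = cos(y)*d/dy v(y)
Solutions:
 v(y) = C1*(sin(y) - 1)^(sqrt(3)/2)/(sin(y) + 1)^(sqrt(3)/2)


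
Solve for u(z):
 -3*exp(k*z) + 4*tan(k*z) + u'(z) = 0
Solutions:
 u(z) = C1 + 3*Piecewise((exp(k*z)/k, Ne(k, 0)), (z, True)) - 4*Piecewise((-log(cos(k*z))/k, Ne(k, 0)), (0, True))


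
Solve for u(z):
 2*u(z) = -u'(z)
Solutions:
 u(z) = C1*exp(-2*z)


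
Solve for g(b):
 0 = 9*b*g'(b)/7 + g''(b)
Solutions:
 g(b) = C1 + C2*erf(3*sqrt(14)*b/14)


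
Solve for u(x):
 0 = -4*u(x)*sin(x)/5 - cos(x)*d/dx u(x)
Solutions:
 u(x) = C1*cos(x)^(4/5)


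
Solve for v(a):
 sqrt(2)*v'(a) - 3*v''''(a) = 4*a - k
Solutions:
 v(a) = C1 + C4*exp(2^(1/6)*3^(2/3)*a/3) + sqrt(2)*a^2 - sqrt(2)*a*k/2 + (C2*sin(6^(1/6)*a/2) + C3*cos(6^(1/6)*a/2))*exp(-2^(1/6)*3^(2/3)*a/6)


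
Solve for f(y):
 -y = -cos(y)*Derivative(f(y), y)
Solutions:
 f(y) = C1 + Integral(y/cos(y), y)


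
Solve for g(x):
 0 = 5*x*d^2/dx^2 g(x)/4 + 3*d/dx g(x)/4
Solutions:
 g(x) = C1 + C2*x^(2/5)


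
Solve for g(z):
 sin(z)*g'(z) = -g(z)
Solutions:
 g(z) = C1*sqrt(cos(z) + 1)/sqrt(cos(z) - 1)


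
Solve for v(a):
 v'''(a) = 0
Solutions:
 v(a) = C1 + C2*a + C3*a^2


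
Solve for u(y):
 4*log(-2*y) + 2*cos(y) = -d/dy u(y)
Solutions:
 u(y) = C1 - 4*y*log(-y) - 4*y*log(2) + 4*y - 2*sin(y)


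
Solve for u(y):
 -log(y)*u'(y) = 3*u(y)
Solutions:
 u(y) = C1*exp(-3*li(y))


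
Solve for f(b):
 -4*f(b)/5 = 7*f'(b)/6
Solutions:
 f(b) = C1*exp(-24*b/35)


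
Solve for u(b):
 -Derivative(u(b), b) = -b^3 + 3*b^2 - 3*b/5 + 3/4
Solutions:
 u(b) = C1 + b^4/4 - b^3 + 3*b^2/10 - 3*b/4


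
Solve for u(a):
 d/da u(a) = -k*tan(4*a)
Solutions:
 u(a) = C1 + k*log(cos(4*a))/4


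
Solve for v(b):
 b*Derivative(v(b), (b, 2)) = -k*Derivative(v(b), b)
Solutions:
 v(b) = C1 + b^(1 - re(k))*(C2*sin(log(b)*Abs(im(k))) + C3*cos(log(b)*im(k)))


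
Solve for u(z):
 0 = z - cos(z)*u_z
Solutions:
 u(z) = C1 + Integral(z/cos(z), z)


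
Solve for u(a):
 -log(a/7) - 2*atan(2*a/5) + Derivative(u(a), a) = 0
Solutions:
 u(a) = C1 + a*log(a) + 2*a*atan(2*a/5) - a*log(7) - a - 5*log(4*a^2 + 25)/2


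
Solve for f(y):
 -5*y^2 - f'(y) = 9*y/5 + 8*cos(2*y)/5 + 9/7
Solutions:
 f(y) = C1 - 5*y^3/3 - 9*y^2/10 - 9*y/7 - 8*sin(y)*cos(y)/5


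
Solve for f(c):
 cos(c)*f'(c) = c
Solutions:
 f(c) = C1 + Integral(c/cos(c), c)


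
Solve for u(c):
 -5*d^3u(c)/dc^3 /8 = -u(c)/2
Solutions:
 u(c) = C3*exp(10^(2/3)*c/5) + (C1*sin(10^(2/3)*sqrt(3)*c/10) + C2*cos(10^(2/3)*sqrt(3)*c/10))*exp(-10^(2/3)*c/10)


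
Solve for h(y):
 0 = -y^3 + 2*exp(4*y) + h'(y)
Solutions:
 h(y) = C1 + y^4/4 - exp(4*y)/2


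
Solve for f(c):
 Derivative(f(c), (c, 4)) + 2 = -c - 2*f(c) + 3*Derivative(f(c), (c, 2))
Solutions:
 f(c) = C1*exp(-c) + C2*exp(c) + C3*exp(-sqrt(2)*c) + C4*exp(sqrt(2)*c) - c/2 - 1


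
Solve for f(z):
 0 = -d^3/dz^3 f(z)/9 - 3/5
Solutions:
 f(z) = C1 + C2*z + C3*z^2 - 9*z^3/10


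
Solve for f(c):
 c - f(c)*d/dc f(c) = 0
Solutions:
 f(c) = -sqrt(C1 + c^2)
 f(c) = sqrt(C1 + c^2)


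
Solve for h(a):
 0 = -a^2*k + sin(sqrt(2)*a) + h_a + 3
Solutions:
 h(a) = C1 + a^3*k/3 - 3*a + sqrt(2)*cos(sqrt(2)*a)/2


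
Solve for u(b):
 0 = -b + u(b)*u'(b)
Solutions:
 u(b) = -sqrt(C1 + b^2)
 u(b) = sqrt(C1 + b^2)


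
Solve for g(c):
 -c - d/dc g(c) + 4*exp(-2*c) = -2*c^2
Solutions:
 g(c) = C1 + 2*c^3/3 - c^2/2 - 2*exp(-2*c)


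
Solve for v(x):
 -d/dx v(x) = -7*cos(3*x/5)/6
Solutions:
 v(x) = C1 + 35*sin(3*x/5)/18


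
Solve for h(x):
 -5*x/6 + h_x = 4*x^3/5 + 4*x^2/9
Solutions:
 h(x) = C1 + x^4/5 + 4*x^3/27 + 5*x^2/12


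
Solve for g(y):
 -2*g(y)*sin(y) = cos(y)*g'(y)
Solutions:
 g(y) = C1*cos(y)^2


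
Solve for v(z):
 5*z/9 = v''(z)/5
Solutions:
 v(z) = C1 + C2*z + 25*z^3/54


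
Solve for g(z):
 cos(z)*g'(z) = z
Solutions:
 g(z) = C1 + Integral(z/cos(z), z)


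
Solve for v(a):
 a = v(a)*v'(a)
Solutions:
 v(a) = -sqrt(C1 + a^2)
 v(a) = sqrt(C1 + a^2)


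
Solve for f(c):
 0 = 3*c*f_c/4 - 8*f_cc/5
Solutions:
 f(c) = C1 + C2*erfi(sqrt(15)*c/8)


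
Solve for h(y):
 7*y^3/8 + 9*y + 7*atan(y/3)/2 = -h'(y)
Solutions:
 h(y) = C1 - 7*y^4/32 - 9*y^2/2 - 7*y*atan(y/3)/2 + 21*log(y^2 + 9)/4


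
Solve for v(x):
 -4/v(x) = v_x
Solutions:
 v(x) = -sqrt(C1 - 8*x)
 v(x) = sqrt(C1 - 8*x)


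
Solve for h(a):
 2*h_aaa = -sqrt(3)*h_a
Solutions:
 h(a) = C1 + C2*sin(sqrt(2)*3^(1/4)*a/2) + C3*cos(sqrt(2)*3^(1/4)*a/2)


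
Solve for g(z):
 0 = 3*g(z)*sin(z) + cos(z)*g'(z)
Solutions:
 g(z) = C1*cos(z)^3


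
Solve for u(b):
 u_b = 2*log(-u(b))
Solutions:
 -li(-u(b)) = C1 + 2*b


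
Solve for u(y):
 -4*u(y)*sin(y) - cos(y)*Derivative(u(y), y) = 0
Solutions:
 u(y) = C1*cos(y)^4


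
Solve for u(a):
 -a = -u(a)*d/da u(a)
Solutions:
 u(a) = -sqrt(C1 + a^2)
 u(a) = sqrt(C1 + a^2)


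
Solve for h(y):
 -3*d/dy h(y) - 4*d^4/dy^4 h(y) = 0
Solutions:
 h(y) = C1 + C4*exp(-6^(1/3)*y/2) + (C2*sin(2^(1/3)*3^(5/6)*y/4) + C3*cos(2^(1/3)*3^(5/6)*y/4))*exp(6^(1/3)*y/4)


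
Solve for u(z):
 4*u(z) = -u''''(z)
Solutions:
 u(z) = (C1*sin(z) + C2*cos(z))*exp(-z) + (C3*sin(z) + C4*cos(z))*exp(z)


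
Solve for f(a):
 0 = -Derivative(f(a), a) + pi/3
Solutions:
 f(a) = C1 + pi*a/3


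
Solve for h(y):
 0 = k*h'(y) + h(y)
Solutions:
 h(y) = C1*exp(-y/k)


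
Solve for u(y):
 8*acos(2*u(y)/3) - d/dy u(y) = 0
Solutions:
 Integral(1/acos(2*_y/3), (_y, u(y))) = C1 + 8*y


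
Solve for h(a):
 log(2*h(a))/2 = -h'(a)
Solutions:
 2*Integral(1/(log(_y) + log(2)), (_y, h(a))) = C1 - a


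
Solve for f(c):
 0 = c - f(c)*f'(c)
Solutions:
 f(c) = -sqrt(C1 + c^2)
 f(c) = sqrt(C1 + c^2)


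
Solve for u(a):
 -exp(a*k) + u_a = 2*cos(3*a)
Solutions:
 u(a) = C1 + 2*sin(3*a)/3 + exp(a*k)/k


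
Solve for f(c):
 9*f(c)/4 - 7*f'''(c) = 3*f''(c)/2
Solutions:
 f(c) = C1*exp(-c*((21*sqrt(439) + 440)^(-1/3) + 2 + (21*sqrt(439) + 440)^(1/3))/28)*sin(sqrt(3)*c*(-(21*sqrt(439) + 440)^(1/3) + (21*sqrt(439) + 440)^(-1/3))/28) + C2*exp(-c*((21*sqrt(439) + 440)^(-1/3) + 2 + (21*sqrt(439) + 440)^(1/3))/28)*cos(sqrt(3)*c*(-(21*sqrt(439) + 440)^(1/3) + (21*sqrt(439) + 440)^(-1/3))/28) + C3*exp(c*(-1 + (21*sqrt(439) + 440)^(-1/3) + (21*sqrt(439) + 440)^(1/3))/14)


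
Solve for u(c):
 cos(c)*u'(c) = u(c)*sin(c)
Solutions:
 u(c) = C1/cos(c)


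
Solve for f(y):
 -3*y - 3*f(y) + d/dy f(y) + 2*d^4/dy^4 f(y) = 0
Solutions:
 f(y) = C1*exp(y*(-4 - 4*2^(2/3)/(67 + 9*sqrt(57))^(1/3) + 2^(1/3)*(67 + 9*sqrt(57))^(1/3))/12)*sin(2^(1/3)*sqrt(3)*y*(4*2^(1/3)/(67 + 9*sqrt(57))^(1/3) + (67 + 9*sqrt(57))^(1/3))/12) + C2*exp(y*(-4 - 4*2^(2/3)/(67 + 9*sqrt(57))^(1/3) + 2^(1/3)*(67 + 9*sqrt(57))^(1/3))/12)*cos(2^(1/3)*sqrt(3)*y*(4*2^(1/3)/(67 + 9*sqrt(57))^(1/3) + (67 + 9*sqrt(57))^(1/3))/12) + C3*exp(y) + C4*exp(y*(-2^(1/3)*(67 + 9*sqrt(57))^(1/3) - 2 + 4*2^(2/3)/(67 + 9*sqrt(57))^(1/3))/6) - y - 1/3


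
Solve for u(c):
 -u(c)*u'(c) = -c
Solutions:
 u(c) = -sqrt(C1 + c^2)
 u(c) = sqrt(C1 + c^2)


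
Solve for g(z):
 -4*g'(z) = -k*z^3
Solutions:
 g(z) = C1 + k*z^4/16


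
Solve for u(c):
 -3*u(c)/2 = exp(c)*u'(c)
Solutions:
 u(c) = C1*exp(3*exp(-c)/2)


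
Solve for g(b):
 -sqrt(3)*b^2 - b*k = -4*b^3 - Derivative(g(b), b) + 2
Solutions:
 g(b) = C1 - b^4 + sqrt(3)*b^3/3 + b^2*k/2 + 2*b


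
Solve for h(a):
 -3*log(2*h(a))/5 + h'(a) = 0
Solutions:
 -5*Integral(1/(log(_y) + log(2)), (_y, h(a)))/3 = C1 - a


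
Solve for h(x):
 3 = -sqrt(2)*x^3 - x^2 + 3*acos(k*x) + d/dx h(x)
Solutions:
 h(x) = C1 + sqrt(2)*x^4/4 + x^3/3 + 3*x - 3*Piecewise((x*acos(k*x) - sqrt(-k^2*x^2 + 1)/k, Ne(k, 0)), (pi*x/2, True))


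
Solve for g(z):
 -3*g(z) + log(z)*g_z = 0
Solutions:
 g(z) = C1*exp(3*li(z))


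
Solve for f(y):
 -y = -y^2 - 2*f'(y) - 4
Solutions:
 f(y) = C1 - y^3/6 + y^2/4 - 2*y


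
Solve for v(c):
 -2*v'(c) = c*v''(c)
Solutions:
 v(c) = C1 + C2/c


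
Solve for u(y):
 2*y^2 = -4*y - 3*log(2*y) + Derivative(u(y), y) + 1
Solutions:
 u(y) = C1 + 2*y^3/3 + 2*y^2 + 3*y*log(y) - 4*y + y*log(8)


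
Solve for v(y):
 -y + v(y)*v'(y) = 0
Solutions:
 v(y) = -sqrt(C1 + y^2)
 v(y) = sqrt(C1 + y^2)


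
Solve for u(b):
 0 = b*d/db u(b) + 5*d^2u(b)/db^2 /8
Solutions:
 u(b) = C1 + C2*erf(2*sqrt(5)*b/5)


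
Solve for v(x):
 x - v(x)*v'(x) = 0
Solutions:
 v(x) = -sqrt(C1 + x^2)
 v(x) = sqrt(C1 + x^2)


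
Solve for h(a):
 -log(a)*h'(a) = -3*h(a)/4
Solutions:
 h(a) = C1*exp(3*li(a)/4)


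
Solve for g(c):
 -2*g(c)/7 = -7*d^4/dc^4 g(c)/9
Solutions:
 g(c) = C1*exp(-2^(1/4)*sqrt(21)*c/7) + C2*exp(2^(1/4)*sqrt(21)*c/7) + C3*sin(2^(1/4)*sqrt(21)*c/7) + C4*cos(2^(1/4)*sqrt(21)*c/7)


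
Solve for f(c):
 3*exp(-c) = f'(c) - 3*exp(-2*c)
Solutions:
 f(c) = C1 - 3*exp(-c) - 3*exp(-2*c)/2


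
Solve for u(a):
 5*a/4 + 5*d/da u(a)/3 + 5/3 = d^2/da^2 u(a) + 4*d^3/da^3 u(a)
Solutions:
 u(a) = C1 + C2*exp(a*(-3 + sqrt(249))/24) + C3*exp(-a*(3 + sqrt(249))/24) - 3*a^2/8 - 29*a/20


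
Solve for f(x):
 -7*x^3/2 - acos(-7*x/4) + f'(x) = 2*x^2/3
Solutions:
 f(x) = C1 + 7*x^4/8 + 2*x^3/9 + x*acos(-7*x/4) + sqrt(16 - 49*x^2)/7


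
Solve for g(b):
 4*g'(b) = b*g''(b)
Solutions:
 g(b) = C1 + C2*b^5


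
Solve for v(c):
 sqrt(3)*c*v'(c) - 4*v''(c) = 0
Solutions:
 v(c) = C1 + C2*erfi(sqrt(2)*3^(1/4)*c/4)


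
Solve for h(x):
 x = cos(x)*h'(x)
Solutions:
 h(x) = C1 + Integral(x/cos(x), x)


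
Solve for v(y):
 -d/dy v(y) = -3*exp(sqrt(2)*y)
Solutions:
 v(y) = C1 + 3*sqrt(2)*exp(sqrt(2)*y)/2


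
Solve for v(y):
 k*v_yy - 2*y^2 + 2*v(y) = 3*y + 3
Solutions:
 v(y) = C1*exp(-sqrt(2)*y*sqrt(-1/k)) + C2*exp(sqrt(2)*y*sqrt(-1/k)) - k + y^2 + 3*y/2 + 3/2


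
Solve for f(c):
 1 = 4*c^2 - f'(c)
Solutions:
 f(c) = C1 + 4*c^3/3 - c


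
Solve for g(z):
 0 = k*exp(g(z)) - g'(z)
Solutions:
 g(z) = log(-1/(C1 + k*z))


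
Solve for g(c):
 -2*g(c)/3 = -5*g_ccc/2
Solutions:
 g(c) = C3*exp(30^(2/3)*c/15) + (C1*sin(10^(2/3)*3^(1/6)*c/10) + C2*cos(10^(2/3)*3^(1/6)*c/10))*exp(-30^(2/3)*c/30)


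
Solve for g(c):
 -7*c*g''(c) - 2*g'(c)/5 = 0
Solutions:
 g(c) = C1 + C2*c^(33/35)


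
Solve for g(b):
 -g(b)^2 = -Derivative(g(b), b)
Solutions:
 g(b) = -1/(C1 + b)


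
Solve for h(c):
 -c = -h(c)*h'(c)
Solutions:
 h(c) = -sqrt(C1 + c^2)
 h(c) = sqrt(C1 + c^2)


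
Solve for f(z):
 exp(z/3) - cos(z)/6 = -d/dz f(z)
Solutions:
 f(z) = C1 - 3*exp(z/3) + sin(z)/6


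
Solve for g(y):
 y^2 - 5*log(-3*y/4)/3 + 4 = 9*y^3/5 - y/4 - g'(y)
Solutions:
 g(y) = C1 + 9*y^4/20 - y^3/3 - y^2/8 + 5*y*log(-y)/3 + y*(-17/3 - 4*log(2) + log(3) + 2*log(6)/3)


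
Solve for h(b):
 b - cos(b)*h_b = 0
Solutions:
 h(b) = C1 + Integral(b/cos(b), b)


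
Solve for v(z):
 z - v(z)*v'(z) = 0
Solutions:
 v(z) = -sqrt(C1 + z^2)
 v(z) = sqrt(C1 + z^2)


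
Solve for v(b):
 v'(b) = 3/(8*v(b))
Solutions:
 v(b) = -sqrt(C1 + 3*b)/2
 v(b) = sqrt(C1 + 3*b)/2


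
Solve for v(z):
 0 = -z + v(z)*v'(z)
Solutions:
 v(z) = -sqrt(C1 + z^2)
 v(z) = sqrt(C1 + z^2)


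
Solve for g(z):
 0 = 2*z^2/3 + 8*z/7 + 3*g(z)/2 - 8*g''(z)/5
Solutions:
 g(z) = C1*exp(-sqrt(15)*z/4) + C2*exp(sqrt(15)*z/4) - 4*z^2/9 - 16*z/21 - 128/135


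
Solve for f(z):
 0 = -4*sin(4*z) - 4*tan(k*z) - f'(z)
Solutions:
 f(z) = C1 - 4*Piecewise((-log(cos(k*z))/k, Ne(k, 0)), (0, True)) + cos(4*z)


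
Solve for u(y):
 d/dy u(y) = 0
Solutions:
 u(y) = C1


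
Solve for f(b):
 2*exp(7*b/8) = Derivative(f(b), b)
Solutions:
 f(b) = C1 + 16*exp(7*b/8)/7


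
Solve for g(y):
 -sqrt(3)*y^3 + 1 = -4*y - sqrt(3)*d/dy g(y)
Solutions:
 g(y) = C1 + y^4/4 - 2*sqrt(3)*y^2/3 - sqrt(3)*y/3


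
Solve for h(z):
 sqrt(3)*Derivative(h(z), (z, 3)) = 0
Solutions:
 h(z) = C1 + C2*z + C3*z^2


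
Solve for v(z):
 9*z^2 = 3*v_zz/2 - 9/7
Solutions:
 v(z) = C1 + C2*z + z^4/2 + 3*z^2/7


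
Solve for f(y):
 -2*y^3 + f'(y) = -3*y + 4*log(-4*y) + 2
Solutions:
 f(y) = C1 + y^4/2 - 3*y^2/2 + 4*y*log(-y) + 2*y*(-1 + 4*log(2))


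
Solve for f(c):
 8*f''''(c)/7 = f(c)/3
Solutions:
 f(c) = C1*exp(-378^(1/4)*c/6) + C2*exp(378^(1/4)*c/6) + C3*sin(378^(1/4)*c/6) + C4*cos(378^(1/4)*c/6)


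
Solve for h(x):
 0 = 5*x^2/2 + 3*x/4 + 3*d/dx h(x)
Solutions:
 h(x) = C1 - 5*x^3/18 - x^2/8


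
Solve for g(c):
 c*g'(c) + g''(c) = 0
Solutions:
 g(c) = C1 + C2*erf(sqrt(2)*c/2)


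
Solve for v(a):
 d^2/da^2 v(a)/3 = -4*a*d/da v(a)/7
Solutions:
 v(a) = C1 + C2*erf(sqrt(42)*a/7)


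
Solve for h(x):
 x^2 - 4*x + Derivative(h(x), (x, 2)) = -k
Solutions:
 h(x) = C1 + C2*x - k*x^2/2 - x^4/12 + 2*x^3/3


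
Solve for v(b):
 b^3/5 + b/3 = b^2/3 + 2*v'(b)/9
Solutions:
 v(b) = C1 + 9*b^4/40 - b^3/2 + 3*b^2/4


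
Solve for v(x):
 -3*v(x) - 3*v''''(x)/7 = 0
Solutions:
 v(x) = (C1*sin(sqrt(2)*7^(1/4)*x/2) + C2*cos(sqrt(2)*7^(1/4)*x/2))*exp(-sqrt(2)*7^(1/4)*x/2) + (C3*sin(sqrt(2)*7^(1/4)*x/2) + C4*cos(sqrt(2)*7^(1/4)*x/2))*exp(sqrt(2)*7^(1/4)*x/2)


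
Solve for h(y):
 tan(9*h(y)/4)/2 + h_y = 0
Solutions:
 h(y) = -4*asin(C1*exp(-9*y/8))/9 + 4*pi/9
 h(y) = 4*asin(C1*exp(-9*y/8))/9


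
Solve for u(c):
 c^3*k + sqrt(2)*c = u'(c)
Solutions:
 u(c) = C1 + c^4*k/4 + sqrt(2)*c^2/2


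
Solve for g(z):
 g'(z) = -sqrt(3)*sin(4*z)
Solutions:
 g(z) = C1 + sqrt(3)*cos(4*z)/4


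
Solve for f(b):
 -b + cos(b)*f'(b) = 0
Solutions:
 f(b) = C1 + Integral(b/cos(b), b)


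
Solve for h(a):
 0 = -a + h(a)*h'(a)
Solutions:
 h(a) = -sqrt(C1 + a^2)
 h(a) = sqrt(C1 + a^2)


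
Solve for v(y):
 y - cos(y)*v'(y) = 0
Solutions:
 v(y) = C1 + Integral(y/cos(y), y)


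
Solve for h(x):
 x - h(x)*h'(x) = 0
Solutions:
 h(x) = -sqrt(C1 + x^2)
 h(x) = sqrt(C1 + x^2)


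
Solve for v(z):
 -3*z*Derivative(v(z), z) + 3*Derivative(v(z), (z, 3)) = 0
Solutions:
 v(z) = C1 + Integral(C2*airyai(z) + C3*airybi(z), z)


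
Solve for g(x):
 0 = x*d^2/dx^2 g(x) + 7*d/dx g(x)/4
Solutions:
 g(x) = C1 + C2/x^(3/4)


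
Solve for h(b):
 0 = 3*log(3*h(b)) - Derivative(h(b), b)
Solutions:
 -Integral(1/(log(_y) + log(3)), (_y, h(b)))/3 = C1 - b


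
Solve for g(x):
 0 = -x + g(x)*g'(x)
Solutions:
 g(x) = -sqrt(C1 + x^2)
 g(x) = sqrt(C1 + x^2)


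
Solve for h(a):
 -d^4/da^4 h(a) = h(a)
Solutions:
 h(a) = (C1*sin(sqrt(2)*a/2) + C2*cos(sqrt(2)*a/2))*exp(-sqrt(2)*a/2) + (C3*sin(sqrt(2)*a/2) + C4*cos(sqrt(2)*a/2))*exp(sqrt(2)*a/2)


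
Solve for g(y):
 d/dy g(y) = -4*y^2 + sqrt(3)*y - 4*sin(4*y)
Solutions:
 g(y) = C1 - 4*y^3/3 + sqrt(3)*y^2/2 + cos(4*y)


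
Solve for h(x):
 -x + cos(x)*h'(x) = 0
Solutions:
 h(x) = C1 + Integral(x/cos(x), x)


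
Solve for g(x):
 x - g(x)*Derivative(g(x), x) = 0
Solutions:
 g(x) = -sqrt(C1 + x^2)
 g(x) = sqrt(C1 + x^2)


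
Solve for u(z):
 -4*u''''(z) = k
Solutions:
 u(z) = C1 + C2*z + C3*z^2 + C4*z^3 - k*z^4/96


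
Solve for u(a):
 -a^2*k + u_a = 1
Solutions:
 u(a) = C1 + a^3*k/3 + a


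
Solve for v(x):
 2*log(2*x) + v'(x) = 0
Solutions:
 v(x) = C1 - 2*x*log(x) - x*log(4) + 2*x


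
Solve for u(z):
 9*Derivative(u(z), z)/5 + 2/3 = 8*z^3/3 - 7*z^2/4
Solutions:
 u(z) = C1 + 10*z^4/27 - 35*z^3/108 - 10*z/27


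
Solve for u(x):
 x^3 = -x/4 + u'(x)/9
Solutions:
 u(x) = C1 + 9*x^4/4 + 9*x^2/8


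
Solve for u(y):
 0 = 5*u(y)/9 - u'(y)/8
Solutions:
 u(y) = C1*exp(40*y/9)


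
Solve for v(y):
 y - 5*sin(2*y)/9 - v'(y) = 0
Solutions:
 v(y) = C1 + y^2/2 + 5*cos(2*y)/18


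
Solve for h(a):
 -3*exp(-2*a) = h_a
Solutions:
 h(a) = C1 + 3*exp(-2*a)/2


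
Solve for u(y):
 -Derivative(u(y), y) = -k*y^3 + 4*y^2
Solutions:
 u(y) = C1 + k*y^4/4 - 4*y^3/3


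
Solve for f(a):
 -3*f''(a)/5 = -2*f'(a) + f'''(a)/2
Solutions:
 f(a) = C1 + C2*exp(a*(-3 + sqrt(109))/5) + C3*exp(-a*(3 + sqrt(109))/5)


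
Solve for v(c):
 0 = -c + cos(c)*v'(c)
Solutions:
 v(c) = C1 + Integral(c/cos(c), c)


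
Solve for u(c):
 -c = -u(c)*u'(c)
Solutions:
 u(c) = -sqrt(C1 + c^2)
 u(c) = sqrt(C1 + c^2)


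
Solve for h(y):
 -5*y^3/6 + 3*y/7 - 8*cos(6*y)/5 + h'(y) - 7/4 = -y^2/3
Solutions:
 h(y) = C1 + 5*y^4/24 - y^3/9 - 3*y^2/14 + 7*y/4 + 4*sin(6*y)/15


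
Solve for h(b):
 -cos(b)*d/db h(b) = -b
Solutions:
 h(b) = C1 + Integral(b/cos(b), b)


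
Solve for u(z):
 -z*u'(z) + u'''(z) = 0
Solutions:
 u(z) = C1 + Integral(C2*airyai(z) + C3*airybi(z), z)


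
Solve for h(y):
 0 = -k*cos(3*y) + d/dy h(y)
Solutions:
 h(y) = C1 + k*sin(3*y)/3


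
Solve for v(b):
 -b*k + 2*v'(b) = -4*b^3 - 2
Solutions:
 v(b) = C1 - b^4/2 + b^2*k/4 - b


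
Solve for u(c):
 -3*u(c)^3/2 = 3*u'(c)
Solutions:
 u(c) = -sqrt(-1/(C1 - c))
 u(c) = sqrt(-1/(C1 - c))


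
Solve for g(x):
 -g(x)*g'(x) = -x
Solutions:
 g(x) = -sqrt(C1 + x^2)
 g(x) = sqrt(C1 + x^2)


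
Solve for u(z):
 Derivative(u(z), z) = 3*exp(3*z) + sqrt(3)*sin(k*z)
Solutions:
 u(z) = C1 + exp(3*z) - sqrt(3)*cos(k*z)/k


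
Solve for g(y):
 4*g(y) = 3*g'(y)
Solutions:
 g(y) = C1*exp(4*y/3)


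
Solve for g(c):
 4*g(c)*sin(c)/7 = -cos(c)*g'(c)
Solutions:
 g(c) = C1*cos(c)^(4/7)


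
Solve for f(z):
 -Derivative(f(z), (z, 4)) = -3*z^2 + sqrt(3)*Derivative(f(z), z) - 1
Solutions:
 f(z) = C1 + C4*exp(-3^(1/6)*z) + sqrt(3)*z^3/3 + sqrt(3)*z/3 + (C2*sin(3^(2/3)*z/2) + C3*cos(3^(2/3)*z/2))*exp(3^(1/6)*z/2)


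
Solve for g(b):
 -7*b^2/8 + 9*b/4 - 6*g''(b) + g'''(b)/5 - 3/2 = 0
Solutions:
 g(b) = C1 + C2*b + C3*exp(30*b) - 7*b^4/576 + 263*b^3/4320 - 5137*b^2/43200


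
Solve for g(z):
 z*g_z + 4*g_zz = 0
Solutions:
 g(z) = C1 + C2*erf(sqrt(2)*z/4)


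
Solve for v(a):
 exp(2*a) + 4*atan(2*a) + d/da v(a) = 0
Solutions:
 v(a) = C1 - 4*a*atan(2*a) - exp(2*a)/2 + log(4*a^2 + 1)


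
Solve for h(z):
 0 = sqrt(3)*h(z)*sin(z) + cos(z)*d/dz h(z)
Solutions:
 h(z) = C1*cos(z)^(sqrt(3))


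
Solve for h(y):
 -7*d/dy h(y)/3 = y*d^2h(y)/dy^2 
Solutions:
 h(y) = C1 + C2/y^(4/3)


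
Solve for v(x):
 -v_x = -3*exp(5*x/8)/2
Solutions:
 v(x) = C1 + 12*exp(5*x/8)/5


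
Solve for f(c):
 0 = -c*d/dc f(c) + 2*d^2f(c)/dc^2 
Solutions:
 f(c) = C1 + C2*erfi(c/2)


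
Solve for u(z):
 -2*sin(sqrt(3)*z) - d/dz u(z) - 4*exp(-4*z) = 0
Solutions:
 u(z) = C1 + 2*sqrt(3)*cos(sqrt(3)*z)/3 + exp(-4*z)


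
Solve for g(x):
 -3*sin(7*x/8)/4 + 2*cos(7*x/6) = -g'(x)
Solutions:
 g(x) = C1 - 12*sin(7*x/6)/7 - 6*cos(7*x/8)/7


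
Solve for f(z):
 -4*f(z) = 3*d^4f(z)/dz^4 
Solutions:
 f(z) = (C1*sin(3^(3/4)*z/3) + C2*cos(3^(3/4)*z/3))*exp(-3^(3/4)*z/3) + (C3*sin(3^(3/4)*z/3) + C4*cos(3^(3/4)*z/3))*exp(3^(3/4)*z/3)


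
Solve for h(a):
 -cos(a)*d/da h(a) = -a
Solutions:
 h(a) = C1 + Integral(a/cos(a), a)


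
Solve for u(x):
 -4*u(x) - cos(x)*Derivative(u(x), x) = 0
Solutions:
 u(x) = C1*(sin(x)^2 - 2*sin(x) + 1)/(sin(x)^2 + 2*sin(x) + 1)


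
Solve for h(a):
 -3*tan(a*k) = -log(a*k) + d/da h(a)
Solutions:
 h(a) = C1 + a*log(a*k) - a - 3*Piecewise((-log(cos(a*k))/k, Ne(k, 0)), (0, True))


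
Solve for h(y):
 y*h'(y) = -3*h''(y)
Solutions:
 h(y) = C1 + C2*erf(sqrt(6)*y/6)


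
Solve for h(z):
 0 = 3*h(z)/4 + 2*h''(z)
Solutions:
 h(z) = C1*sin(sqrt(6)*z/4) + C2*cos(sqrt(6)*z/4)


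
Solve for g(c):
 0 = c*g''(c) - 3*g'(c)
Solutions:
 g(c) = C1 + C2*c^4


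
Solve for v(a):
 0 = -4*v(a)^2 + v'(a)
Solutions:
 v(a) = -1/(C1 + 4*a)


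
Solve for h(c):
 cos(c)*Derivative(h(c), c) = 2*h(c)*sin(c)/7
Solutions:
 h(c) = C1/cos(c)^(2/7)


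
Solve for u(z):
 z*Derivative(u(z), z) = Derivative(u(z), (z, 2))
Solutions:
 u(z) = C1 + C2*erfi(sqrt(2)*z/2)


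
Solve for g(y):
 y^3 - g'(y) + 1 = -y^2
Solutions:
 g(y) = C1 + y^4/4 + y^3/3 + y


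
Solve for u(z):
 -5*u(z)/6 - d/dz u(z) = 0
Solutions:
 u(z) = C1*exp(-5*z/6)


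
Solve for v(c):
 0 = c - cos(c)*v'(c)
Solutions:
 v(c) = C1 + Integral(c/cos(c), c)


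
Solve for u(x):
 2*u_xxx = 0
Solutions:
 u(x) = C1 + C2*x + C3*x^2


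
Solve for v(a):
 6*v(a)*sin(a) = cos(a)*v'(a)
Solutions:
 v(a) = C1/cos(a)^6


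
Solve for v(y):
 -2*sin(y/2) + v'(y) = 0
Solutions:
 v(y) = C1 - 4*cos(y/2)


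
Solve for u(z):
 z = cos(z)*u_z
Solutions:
 u(z) = C1 + Integral(z/cos(z), z)


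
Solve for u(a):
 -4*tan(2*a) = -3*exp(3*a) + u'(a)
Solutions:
 u(a) = C1 + exp(3*a) + 2*log(cos(2*a))


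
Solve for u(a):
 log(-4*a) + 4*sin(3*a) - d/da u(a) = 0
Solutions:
 u(a) = C1 + a*log(-a) - a + 2*a*log(2) - 4*cos(3*a)/3


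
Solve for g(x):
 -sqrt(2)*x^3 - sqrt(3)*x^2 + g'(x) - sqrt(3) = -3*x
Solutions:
 g(x) = C1 + sqrt(2)*x^4/4 + sqrt(3)*x^3/3 - 3*x^2/2 + sqrt(3)*x


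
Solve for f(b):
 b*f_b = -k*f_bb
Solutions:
 f(b) = C1 + C2*sqrt(k)*erf(sqrt(2)*b*sqrt(1/k)/2)


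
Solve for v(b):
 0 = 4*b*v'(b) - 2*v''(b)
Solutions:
 v(b) = C1 + C2*erfi(b)


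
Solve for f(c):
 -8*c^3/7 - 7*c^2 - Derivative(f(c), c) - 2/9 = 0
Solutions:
 f(c) = C1 - 2*c^4/7 - 7*c^3/3 - 2*c/9


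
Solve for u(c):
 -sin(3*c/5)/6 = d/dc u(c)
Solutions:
 u(c) = C1 + 5*cos(3*c/5)/18


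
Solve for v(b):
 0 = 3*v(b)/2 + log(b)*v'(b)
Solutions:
 v(b) = C1*exp(-3*li(b)/2)


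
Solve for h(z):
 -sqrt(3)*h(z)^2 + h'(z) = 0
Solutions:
 h(z) = -1/(C1 + sqrt(3)*z)


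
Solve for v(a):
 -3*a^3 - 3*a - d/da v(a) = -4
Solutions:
 v(a) = C1 - 3*a^4/4 - 3*a^2/2 + 4*a


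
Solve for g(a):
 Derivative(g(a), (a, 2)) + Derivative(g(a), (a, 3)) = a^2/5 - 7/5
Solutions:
 g(a) = C1 + C2*a + C3*exp(-a) + a^4/60 - a^3/15 - a^2/2


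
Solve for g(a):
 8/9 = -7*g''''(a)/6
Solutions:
 g(a) = C1 + C2*a + C3*a^2 + C4*a^3 - 2*a^4/63


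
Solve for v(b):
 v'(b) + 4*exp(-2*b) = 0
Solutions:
 v(b) = C1 + 2*exp(-2*b)


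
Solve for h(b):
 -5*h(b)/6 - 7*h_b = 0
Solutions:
 h(b) = C1*exp(-5*b/42)


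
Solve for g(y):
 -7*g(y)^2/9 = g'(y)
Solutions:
 g(y) = 9/(C1 + 7*y)


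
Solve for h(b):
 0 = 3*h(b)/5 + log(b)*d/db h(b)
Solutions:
 h(b) = C1*exp(-3*li(b)/5)


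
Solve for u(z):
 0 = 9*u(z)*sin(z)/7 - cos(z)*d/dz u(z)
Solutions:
 u(z) = C1/cos(z)^(9/7)


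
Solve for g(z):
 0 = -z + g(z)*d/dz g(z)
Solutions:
 g(z) = -sqrt(C1 + z^2)
 g(z) = sqrt(C1 + z^2)


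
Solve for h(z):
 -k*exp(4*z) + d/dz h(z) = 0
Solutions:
 h(z) = C1 + k*exp(4*z)/4


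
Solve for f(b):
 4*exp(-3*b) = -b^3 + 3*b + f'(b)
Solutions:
 f(b) = C1 + b^4/4 - 3*b^2/2 - 4*exp(-3*b)/3


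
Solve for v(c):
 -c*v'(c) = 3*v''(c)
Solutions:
 v(c) = C1 + C2*erf(sqrt(6)*c/6)


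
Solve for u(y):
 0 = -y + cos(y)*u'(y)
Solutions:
 u(y) = C1 + Integral(y/cos(y), y)


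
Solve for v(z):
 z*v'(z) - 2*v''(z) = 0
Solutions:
 v(z) = C1 + C2*erfi(z/2)


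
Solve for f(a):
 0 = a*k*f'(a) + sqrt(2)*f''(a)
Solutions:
 f(a) = Piecewise((-2^(3/4)*sqrt(pi)*C1*erf(2^(1/4)*a*sqrt(k)/2)/(2*sqrt(k)) - C2, (k > 0) | (k < 0)), (-C1*a - C2, True))


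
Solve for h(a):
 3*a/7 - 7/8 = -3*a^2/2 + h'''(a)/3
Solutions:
 h(a) = C1 + C2*a + C3*a^2 + 3*a^5/40 + 3*a^4/56 - 7*a^3/16


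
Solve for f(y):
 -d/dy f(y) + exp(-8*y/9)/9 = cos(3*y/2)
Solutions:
 f(y) = C1 - 2*sin(3*y/2)/3 - exp(-8*y/9)/8


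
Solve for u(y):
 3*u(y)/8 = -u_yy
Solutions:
 u(y) = C1*sin(sqrt(6)*y/4) + C2*cos(sqrt(6)*y/4)


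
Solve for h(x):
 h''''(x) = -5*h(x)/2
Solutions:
 h(x) = (C1*sin(10^(1/4)*x/2) + C2*cos(10^(1/4)*x/2))*exp(-10^(1/4)*x/2) + (C3*sin(10^(1/4)*x/2) + C4*cos(10^(1/4)*x/2))*exp(10^(1/4)*x/2)


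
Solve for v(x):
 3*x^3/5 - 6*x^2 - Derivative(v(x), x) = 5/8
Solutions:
 v(x) = C1 + 3*x^4/20 - 2*x^3 - 5*x/8


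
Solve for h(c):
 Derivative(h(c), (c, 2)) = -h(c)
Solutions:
 h(c) = C1*sin(c) + C2*cos(c)


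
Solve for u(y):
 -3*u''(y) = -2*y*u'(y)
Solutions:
 u(y) = C1 + C2*erfi(sqrt(3)*y/3)


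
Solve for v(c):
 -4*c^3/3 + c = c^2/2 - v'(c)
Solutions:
 v(c) = C1 + c^4/3 + c^3/6 - c^2/2


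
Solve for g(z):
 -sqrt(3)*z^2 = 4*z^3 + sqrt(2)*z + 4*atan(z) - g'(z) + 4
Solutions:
 g(z) = C1 + z^4 + sqrt(3)*z^3/3 + sqrt(2)*z^2/2 + 4*z*atan(z) + 4*z - 2*log(z^2 + 1)


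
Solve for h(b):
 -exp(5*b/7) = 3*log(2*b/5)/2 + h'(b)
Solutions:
 h(b) = C1 - 3*b*log(b)/2 + b*(-2*log(2) + log(10)/2 + 3/2 + log(5)) - 7*exp(5*b/7)/5


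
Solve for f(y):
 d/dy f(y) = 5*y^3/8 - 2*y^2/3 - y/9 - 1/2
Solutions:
 f(y) = C1 + 5*y^4/32 - 2*y^3/9 - y^2/18 - y/2


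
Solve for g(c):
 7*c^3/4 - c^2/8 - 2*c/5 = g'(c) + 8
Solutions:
 g(c) = C1 + 7*c^4/16 - c^3/24 - c^2/5 - 8*c


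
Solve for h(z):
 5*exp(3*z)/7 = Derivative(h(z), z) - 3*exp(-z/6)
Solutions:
 h(z) = C1 + 5*exp(3*z)/21 - 18*exp(-z/6)


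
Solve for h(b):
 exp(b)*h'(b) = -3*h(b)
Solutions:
 h(b) = C1*exp(3*exp(-b))


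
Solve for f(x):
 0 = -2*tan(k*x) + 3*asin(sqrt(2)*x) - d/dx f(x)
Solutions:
 f(x) = C1 + 3*x*asin(sqrt(2)*x) + 3*sqrt(2)*sqrt(1 - 2*x^2)/2 - 2*Piecewise((-log(cos(k*x))/k, Ne(k, 0)), (0, True))


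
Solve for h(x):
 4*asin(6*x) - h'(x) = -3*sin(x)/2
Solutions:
 h(x) = C1 + 4*x*asin(6*x) + 2*sqrt(1 - 36*x^2)/3 - 3*cos(x)/2


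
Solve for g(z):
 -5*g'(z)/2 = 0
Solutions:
 g(z) = C1


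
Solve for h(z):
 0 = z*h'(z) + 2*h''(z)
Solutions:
 h(z) = C1 + C2*erf(z/2)


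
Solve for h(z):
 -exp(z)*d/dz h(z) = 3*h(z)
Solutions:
 h(z) = C1*exp(3*exp(-z))


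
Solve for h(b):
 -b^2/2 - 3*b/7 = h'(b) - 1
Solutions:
 h(b) = C1 - b^3/6 - 3*b^2/14 + b


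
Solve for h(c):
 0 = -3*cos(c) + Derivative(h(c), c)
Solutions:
 h(c) = C1 + 3*sin(c)


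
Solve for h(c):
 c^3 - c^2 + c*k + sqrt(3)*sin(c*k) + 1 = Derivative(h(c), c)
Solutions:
 h(c) = C1 + c^4/4 - c^3/3 + c^2*k/2 + c - sqrt(3)*cos(c*k)/k


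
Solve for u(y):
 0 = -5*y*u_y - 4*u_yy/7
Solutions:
 u(y) = C1 + C2*erf(sqrt(70)*y/4)


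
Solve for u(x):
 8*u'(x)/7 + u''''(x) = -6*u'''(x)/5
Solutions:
 u(x) = C1 + C2*exp(x*(-28 + 14*14^(1/3)/(15*sqrt(85) + 139)^(1/3) + 14^(2/3)*(15*sqrt(85) + 139)^(1/3))/70)*sin(14^(1/3)*sqrt(3)*x*(-14^(1/3)*(15*sqrt(85) + 139)^(1/3) + 14/(15*sqrt(85) + 139)^(1/3))/70) + C3*exp(x*(-28 + 14*14^(1/3)/(15*sqrt(85) + 139)^(1/3) + 14^(2/3)*(15*sqrt(85) + 139)^(1/3))/70)*cos(14^(1/3)*sqrt(3)*x*(-14^(1/3)*(15*sqrt(85) + 139)^(1/3) + 14/(15*sqrt(85) + 139)^(1/3))/70) + C4*exp(-x*(14*14^(1/3)/(15*sqrt(85) + 139)^(1/3) + 14 + 14^(2/3)*(15*sqrt(85) + 139)^(1/3))/35)


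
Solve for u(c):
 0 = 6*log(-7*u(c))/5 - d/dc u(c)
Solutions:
 -5*Integral(1/(log(-_y) + log(7)), (_y, u(c)))/6 = C1 - c


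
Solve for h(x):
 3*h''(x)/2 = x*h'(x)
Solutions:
 h(x) = C1 + C2*erfi(sqrt(3)*x/3)


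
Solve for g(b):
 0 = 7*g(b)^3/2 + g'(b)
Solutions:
 g(b) = -sqrt(-1/(C1 - 7*b))
 g(b) = sqrt(-1/(C1 - 7*b))


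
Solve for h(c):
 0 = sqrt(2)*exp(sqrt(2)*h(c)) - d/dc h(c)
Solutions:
 h(c) = sqrt(2)*(2*log(-1/(C1 + sqrt(2)*c)) - log(2))/4


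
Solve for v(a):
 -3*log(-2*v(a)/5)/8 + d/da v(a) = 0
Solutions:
 -8*Integral(1/(log(-_y) - log(5) + log(2)), (_y, v(a)))/3 = C1 - a


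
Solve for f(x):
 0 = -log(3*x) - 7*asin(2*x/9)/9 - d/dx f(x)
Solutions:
 f(x) = C1 - x*log(x) - 7*x*asin(2*x/9)/9 - x*log(3) + x - 7*sqrt(81 - 4*x^2)/18


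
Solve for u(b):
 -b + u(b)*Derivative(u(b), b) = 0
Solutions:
 u(b) = -sqrt(C1 + b^2)
 u(b) = sqrt(C1 + b^2)


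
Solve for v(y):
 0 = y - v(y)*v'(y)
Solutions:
 v(y) = -sqrt(C1 + y^2)
 v(y) = sqrt(C1 + y^2)


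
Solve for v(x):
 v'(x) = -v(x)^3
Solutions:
 v(x) = -sqrt(2)*sqrt(-1/(C1 - x))/2
 v(x) = sqrt(2)*sqrt(-1/(C1 - x))/2


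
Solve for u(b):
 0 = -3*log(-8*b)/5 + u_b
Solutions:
 u(b) = C1 + 3*b*log(-b)/5 + 3*b*(-1 + 3*log(2))/5


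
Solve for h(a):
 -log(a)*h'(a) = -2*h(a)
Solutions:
 h(a) = C1*exp(2*li(a))


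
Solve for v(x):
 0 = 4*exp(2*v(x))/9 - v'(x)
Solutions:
 v(x) = log(-sqrt(-1/(C1 + 4*x))) - log(2)/2 + log(3)
 v(x) = log(-1/(C1 + 4*x))/2 - log(2)/2 + log(3)


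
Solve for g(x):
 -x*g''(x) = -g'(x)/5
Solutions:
 g(x) = C1 + C2*x^(6/5)


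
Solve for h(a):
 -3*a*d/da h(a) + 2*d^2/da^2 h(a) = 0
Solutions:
 h(a) = C1 + C2*erfi(sqrt(3)*a/2)


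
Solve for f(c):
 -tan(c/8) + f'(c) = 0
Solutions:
 f(c) = C1 - 8*log(cos(c/8))


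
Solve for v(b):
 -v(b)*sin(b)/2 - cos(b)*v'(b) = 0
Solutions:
 v(b) = C1*sqrt(cos(b))


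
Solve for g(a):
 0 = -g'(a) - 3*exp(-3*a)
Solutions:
 g(a) = C1 + exp(-3*a)


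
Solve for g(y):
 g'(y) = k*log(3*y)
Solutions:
 g(y) = C1 + k*y*log(y) - k*y + k*y*log(3)


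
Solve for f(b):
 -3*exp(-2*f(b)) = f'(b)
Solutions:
 f(b) = log(-sqrt(C1 - 6*b))
 f(b) = log(C1 - 6*b)/2


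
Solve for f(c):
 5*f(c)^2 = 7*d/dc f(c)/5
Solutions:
 f(c) = -7/(C1 + 25*c)


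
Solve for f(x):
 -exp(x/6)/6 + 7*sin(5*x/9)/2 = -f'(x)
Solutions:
 f(x) = C1 + exp(x/6) + 63*cos(5*x/9)/10


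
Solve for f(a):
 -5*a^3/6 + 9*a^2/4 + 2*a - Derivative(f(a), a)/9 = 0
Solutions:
 f(a) = C1 - 15*a^4/8 + 27*a^3/4 + 9*a^2
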